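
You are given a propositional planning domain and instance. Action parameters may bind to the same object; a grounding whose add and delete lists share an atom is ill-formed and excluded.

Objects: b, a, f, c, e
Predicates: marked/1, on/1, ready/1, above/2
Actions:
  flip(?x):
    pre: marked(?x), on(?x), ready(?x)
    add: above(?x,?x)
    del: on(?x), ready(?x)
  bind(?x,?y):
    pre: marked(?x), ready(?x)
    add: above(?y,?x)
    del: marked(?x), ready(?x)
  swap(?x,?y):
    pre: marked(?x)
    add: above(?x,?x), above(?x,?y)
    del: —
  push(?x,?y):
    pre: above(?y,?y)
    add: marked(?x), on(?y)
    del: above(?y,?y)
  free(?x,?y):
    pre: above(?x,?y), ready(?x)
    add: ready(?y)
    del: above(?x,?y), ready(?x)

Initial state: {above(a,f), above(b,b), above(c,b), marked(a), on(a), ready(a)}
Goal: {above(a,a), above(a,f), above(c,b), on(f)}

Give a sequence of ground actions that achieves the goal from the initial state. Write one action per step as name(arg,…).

1. flip(a)  →  {above(a,a), above(a,f), above(b,b), above(c,b), marked(a)}
2. push(f,b)  →  {above(a,a), above(a,f), above(c,b), marked(a), marked(f), on(b)}
3. swap(f,b)  →  {above(a,a), above(a,f), above(c,b), above(f,b), above(f,f), marked(a), marked(f), on(b)}
4. push(b,f)  →  {above(a,a), above(a,f), above(c,b), above(f,b), marked(a), marked(b), marked(f), on(b), on(f)}

flip(a); push(f,b); swap(f,b); push(b,f)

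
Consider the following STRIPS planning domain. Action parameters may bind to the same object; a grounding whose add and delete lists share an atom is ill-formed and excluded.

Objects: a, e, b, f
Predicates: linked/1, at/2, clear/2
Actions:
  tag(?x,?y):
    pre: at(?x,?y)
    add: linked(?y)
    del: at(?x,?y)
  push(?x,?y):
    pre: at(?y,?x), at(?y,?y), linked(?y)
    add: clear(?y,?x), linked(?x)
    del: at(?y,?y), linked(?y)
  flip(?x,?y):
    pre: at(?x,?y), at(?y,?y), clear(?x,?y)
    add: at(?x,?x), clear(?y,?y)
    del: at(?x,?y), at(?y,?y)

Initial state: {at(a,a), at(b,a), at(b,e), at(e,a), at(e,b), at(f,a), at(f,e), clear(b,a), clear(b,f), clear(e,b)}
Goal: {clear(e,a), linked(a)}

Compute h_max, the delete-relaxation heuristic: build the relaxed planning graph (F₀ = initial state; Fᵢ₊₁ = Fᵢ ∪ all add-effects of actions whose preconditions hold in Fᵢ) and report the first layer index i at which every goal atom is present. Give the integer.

F0 = init (10 atoms)
F1 = F0 ∪ {at(b,b), clear(a,a), linked(a), linked(b), linked(e)}  (15 atoms)
F2 = F1 ∪ {at(e,e), clear(b,b), clear(b,e)}  (18 atoms)
F3 = F2 ∪ {clear(e,a), clear(e,e)}  (20 atoms)
goal ⊆ F3  ⇒  h_max = 3

3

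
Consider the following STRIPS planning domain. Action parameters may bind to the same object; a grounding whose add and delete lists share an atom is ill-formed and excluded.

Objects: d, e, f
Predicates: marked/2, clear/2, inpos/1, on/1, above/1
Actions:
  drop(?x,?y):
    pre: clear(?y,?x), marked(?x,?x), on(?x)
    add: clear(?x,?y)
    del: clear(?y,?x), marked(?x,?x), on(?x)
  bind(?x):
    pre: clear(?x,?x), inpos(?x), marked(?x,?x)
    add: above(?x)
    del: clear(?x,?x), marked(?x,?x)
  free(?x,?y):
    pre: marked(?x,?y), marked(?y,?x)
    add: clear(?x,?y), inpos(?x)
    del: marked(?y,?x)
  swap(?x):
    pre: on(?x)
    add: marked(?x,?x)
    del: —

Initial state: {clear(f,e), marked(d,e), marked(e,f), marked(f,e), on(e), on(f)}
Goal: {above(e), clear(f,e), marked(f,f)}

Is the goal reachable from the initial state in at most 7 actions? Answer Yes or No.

Yes

1. swap(e)  →  {clear(f,e), marked(d,e), marked(e,e), marked(e,f), marked(f,e), on(e), on(f)}
2. free(e,e)  →  {clear(e,e), clear(f,e), inpos(e), marked(d,e), marked(e,f), marked(f,e), on(e), on(f)}
3. swap(e)  →  {clear(e,e), clear(f,e), inpos(e), marked(d,e), marked(e,e), marked(e,f), marked(f,e), on(e), on(f)}
4. bind(e)  →  {above(e), clear(f,e), inpos(e), marked(d,e), marked(e,f), marked(f,e), on(e), on(f)}
5. swap(f)  →  {above(e), clear(f,e), inpos(e), marked(d,e), marked(e,f), marked(f,e), marked(f,f), on(e), on(f)}
optimal plan length = 5; 5 ≤ 7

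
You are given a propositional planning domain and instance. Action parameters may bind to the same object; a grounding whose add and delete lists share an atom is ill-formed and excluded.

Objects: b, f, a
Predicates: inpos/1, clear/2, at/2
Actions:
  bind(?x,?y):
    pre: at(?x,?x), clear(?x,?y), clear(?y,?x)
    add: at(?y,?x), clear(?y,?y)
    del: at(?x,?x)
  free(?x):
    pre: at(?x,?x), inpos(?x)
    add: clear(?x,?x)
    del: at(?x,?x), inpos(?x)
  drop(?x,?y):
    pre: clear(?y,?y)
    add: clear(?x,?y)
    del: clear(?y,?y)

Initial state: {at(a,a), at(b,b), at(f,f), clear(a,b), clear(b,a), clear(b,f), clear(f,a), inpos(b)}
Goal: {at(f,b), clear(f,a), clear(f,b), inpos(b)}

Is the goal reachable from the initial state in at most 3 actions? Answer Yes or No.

1. bind(a,b)  →  {at(b,a), at(b,b), at(f,f), clear(a,b), clear(b,a), clear(b,b), clear(b,f), clear(f,a), inpos(b)}
2. drop(f,b)  →  {at(b,a), at(b,b), at(f,f), clear(a,b), clear(b,a), clear(b,f), clear(f,a), clear(f,b), inpos(b)}
3. bind(b,f)  →  {at(b,a), at(f,b), at(f,f), clear(a,b), clear(b,a), clear(b,f), clear(f,a), clear(f,b), clear(f,f), inpos(b)}
optimal plan length = 3; 3 ≤ 3

Yes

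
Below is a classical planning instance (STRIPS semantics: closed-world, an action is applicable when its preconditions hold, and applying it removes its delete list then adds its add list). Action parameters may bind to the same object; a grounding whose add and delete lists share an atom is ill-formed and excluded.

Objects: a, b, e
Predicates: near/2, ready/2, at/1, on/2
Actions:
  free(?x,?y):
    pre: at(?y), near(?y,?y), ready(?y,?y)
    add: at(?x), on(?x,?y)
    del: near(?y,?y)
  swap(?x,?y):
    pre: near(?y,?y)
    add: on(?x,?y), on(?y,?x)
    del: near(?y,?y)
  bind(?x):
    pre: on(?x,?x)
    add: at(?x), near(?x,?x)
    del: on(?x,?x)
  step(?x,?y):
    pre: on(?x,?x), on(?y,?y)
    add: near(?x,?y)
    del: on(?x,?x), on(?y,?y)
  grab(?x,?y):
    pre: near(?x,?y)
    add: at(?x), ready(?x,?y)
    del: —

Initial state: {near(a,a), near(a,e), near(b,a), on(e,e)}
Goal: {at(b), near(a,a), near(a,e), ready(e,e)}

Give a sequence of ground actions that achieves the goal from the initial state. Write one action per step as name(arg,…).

bind(e); grab(b,a); grab(e,e)

1. bind(e)  →  {at(e), near(a,a), near(a,e), near(b,a), near(e,e)}
2. grab(b,a)  →  {at(b), at(e), near(a,a), near(a,e), near(b,a), near(e,e), ready(b,a)}
3. grab(e,e)  →  {at(b), at(e), near(a,a), near(a,e), near(b,a), near(e,e), ready(b,a), ready(e,e)}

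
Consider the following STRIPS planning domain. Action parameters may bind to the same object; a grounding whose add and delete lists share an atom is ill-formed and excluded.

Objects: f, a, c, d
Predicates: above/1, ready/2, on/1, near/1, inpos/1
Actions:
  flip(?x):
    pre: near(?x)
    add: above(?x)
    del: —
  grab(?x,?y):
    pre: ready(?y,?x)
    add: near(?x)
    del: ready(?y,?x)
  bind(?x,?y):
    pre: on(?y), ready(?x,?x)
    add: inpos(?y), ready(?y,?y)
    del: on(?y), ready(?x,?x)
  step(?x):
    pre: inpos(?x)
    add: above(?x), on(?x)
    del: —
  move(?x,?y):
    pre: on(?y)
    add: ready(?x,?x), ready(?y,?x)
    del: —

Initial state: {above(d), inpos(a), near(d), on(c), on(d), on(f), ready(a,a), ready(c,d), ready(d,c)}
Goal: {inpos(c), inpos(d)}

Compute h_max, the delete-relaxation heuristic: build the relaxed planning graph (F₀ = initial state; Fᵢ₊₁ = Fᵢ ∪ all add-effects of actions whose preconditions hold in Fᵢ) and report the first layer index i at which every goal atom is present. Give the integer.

F0 = init (9 atoms)
F1 = F0 ∪ {above(a), inpos(c), inpos(d), inpos(f), near(a), near(c), on(a), ready(c,a), ready(c,c), ready(c,f), ready(d,a), ready(d,d), ready(d,f), ready(f,a), ready(f,c), ready(f,d), ready(f,f)}  (26 atoms)
goal ⊆ F1  ⇒  h_max = 1

1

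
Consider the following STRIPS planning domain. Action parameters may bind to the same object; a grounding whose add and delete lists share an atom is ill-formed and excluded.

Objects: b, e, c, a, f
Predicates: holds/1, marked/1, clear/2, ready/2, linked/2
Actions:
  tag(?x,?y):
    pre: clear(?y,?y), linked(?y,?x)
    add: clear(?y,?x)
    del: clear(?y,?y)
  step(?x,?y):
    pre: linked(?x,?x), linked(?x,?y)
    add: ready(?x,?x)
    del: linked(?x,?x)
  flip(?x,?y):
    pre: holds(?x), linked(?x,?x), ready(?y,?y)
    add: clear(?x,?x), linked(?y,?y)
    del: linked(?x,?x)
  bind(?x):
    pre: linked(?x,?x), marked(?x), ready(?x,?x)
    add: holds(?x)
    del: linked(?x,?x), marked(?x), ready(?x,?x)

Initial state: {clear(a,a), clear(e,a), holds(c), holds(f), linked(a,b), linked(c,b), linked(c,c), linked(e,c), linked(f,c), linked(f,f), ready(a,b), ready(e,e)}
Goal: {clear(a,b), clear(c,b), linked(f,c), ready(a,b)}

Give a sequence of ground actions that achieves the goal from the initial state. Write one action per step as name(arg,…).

tag(b,a); flip(c,e); tag(b,c)

1. tag(b,a)  →  {clear(a,b), clear(e,a), holds(c), holds(f), linked(a,b), linked(c,b), linked(c,c), linked(e,c), linked(f,c), linked(f,f), ready(a,b), ready(e,e)}
2. flip(c,e)  →  {clear(a,b), clear(c,c), clear(e,a), holds(c), holds(f), linked(a,b), linked(c,b), linked(e,c), linked(e,e), linked(f,c), linked(f,f), ready(a,b), ready(e,e)}
3. tag(b,c)  →  {clear(a,b), clear(c,b), clear(e,a), holds(c), holds(f), linked(a,b), linked(c,b), linked(e,c), linked(e,e), linked(f,c), linked(f,f), ready(a,b), ready(e,e)}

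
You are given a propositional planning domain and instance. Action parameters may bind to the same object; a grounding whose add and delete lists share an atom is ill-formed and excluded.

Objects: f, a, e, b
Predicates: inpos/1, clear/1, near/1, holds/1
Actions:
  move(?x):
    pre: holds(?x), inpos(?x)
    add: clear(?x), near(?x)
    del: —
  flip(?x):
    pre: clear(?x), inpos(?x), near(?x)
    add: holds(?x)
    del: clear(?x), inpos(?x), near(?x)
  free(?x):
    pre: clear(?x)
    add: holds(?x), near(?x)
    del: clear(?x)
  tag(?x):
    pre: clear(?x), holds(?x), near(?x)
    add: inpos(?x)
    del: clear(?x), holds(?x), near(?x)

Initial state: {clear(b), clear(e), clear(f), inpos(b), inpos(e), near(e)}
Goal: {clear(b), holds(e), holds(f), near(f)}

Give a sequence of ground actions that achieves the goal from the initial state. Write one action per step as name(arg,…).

1. flip(e)  →  {clear(b), clear(f), holds(e), inpos(b)}
2. free(f)  →  {clear(b), holds(e), holds(f), inpos(b), near(f)}

flip(e); free(f)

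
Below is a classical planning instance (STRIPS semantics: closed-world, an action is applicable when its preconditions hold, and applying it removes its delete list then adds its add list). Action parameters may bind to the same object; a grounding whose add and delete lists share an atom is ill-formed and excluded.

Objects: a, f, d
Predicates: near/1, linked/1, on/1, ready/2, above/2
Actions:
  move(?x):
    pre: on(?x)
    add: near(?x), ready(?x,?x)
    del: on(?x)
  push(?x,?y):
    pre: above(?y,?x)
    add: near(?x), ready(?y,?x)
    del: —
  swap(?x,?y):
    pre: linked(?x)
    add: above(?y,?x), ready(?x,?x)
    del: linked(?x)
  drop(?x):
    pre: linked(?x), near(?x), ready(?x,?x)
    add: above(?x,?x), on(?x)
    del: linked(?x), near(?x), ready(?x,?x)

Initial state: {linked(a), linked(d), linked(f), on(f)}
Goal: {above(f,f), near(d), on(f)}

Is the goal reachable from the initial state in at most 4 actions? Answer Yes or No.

1. swap(f,f)  →  {above(f,f), linked(a), linked(d), on(f), ready(f,f)}
2. swap(d,a)  →  {above(a,d), above(f,f), linked(a), on(f), ready(d,d), ready(f,f)}
3. push(d,a)  →  {above(a,d), above(f,f), linked(a), near(d), on(f), ready(a,d), ready(d,d), ready(f,f)}
optimal plan length = 3; 3 ≤ 4

Yes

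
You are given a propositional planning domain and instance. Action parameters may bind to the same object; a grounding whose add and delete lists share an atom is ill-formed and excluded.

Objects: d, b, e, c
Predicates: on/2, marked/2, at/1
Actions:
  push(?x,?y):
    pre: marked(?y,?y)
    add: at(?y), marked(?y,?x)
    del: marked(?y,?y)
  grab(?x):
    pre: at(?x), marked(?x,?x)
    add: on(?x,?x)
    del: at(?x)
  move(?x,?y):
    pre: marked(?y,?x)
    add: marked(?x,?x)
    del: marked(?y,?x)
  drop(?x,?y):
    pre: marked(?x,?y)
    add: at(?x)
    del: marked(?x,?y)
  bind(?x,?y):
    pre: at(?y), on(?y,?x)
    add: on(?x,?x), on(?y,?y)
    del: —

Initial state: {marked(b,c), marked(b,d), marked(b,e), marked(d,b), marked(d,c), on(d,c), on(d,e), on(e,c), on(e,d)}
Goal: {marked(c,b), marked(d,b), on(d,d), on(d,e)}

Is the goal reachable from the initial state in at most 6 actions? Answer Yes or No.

Yes

1. move(c,b)  →  {marked(b,d), marked(b,e), marked(c,c), marked(d,b), marked(d,c), on(d,c), on(d,e), on(e,c), on(e,d)}
2. push(b,c)  →  {at(c), marked(b,d), marked(b,e), marked(c,b), marked(d,b), marked(d,c), on(d,c), on(d,e), on(e,c), on(e,d)}
3. drop(d,c)  →  {at(c), at(d), marked(b,d), marked(b,e), marked(c,b), marked(d,b), on(d,c), on(d,e), on(e,c), on(e,d)}
4. bind(e,d)  →  {at(c), at(d), marked(b,d), marked(b,e), marked(c,b), marked(d,b), on(d,c), on(d,d), on(d,e), on(e,c), on(e,d), on(e,e)}
optimal plan length = 4; 4 ≤ 6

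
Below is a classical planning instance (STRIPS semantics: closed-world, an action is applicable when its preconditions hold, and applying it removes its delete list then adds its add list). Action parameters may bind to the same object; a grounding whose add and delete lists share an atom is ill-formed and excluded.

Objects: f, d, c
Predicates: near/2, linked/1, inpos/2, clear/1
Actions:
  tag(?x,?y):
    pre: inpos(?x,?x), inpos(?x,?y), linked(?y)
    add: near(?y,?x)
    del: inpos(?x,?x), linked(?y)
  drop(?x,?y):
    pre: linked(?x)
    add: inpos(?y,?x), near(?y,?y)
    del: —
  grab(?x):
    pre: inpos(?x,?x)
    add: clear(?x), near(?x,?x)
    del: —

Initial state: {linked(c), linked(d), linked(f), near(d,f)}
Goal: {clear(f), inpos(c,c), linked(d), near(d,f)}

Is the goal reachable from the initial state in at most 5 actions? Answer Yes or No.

Yes

1. drop(f,f)  →  {inpos(f,f), linked(c), linked(d), linked(f), near(d,f), near(f,f)}
2. drop(c,c)  →  {inpos(c,c), inpos(f,f), linked(c), linked(d), linked(f), near(c,c), near(d,f), near(f,f)}
3. grab(f)  →  {clear(f), inpos(c,c), inpos(f,f), linked(c), linked(d), linked(f), near(c,c), near(d,f), near(f,f)}
optimal plan length = 3; 3 ≤ 5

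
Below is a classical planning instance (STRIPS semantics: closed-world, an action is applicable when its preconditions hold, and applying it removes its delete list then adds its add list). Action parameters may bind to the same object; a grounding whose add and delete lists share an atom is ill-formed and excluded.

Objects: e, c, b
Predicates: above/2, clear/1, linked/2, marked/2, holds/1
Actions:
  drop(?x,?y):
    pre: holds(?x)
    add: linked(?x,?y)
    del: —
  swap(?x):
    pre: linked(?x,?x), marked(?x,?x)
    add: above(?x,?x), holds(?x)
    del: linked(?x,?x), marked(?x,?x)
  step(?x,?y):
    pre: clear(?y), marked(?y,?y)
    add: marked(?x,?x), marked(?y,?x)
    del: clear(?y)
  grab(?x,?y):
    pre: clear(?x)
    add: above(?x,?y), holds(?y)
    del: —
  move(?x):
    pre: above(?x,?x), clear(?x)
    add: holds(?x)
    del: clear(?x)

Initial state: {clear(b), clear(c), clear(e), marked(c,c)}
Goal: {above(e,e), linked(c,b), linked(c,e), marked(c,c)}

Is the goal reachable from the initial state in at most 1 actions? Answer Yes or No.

No

1. grab(e,e)  →  {above(e,e), clear(b), clear(c), clear(e), holds(e), marked(c,c)}
2. grab(e,c)  →  {above(e,c), above(e,e), clear(b), clear(c), clear(e), holds(c), holds(e), marked(c,c)}
3. drop(c,e)  →  {above(e,c), above(e,e), clear(b), clear(c), clear(e), holds(c), holds(e), linked(c,e), marked(c,c)}
4. drop(c,b)  →  {above(e,c), above(e,e), clear(b), clear(c), clear(e), holds(c), holds(e), linked(c,b), linked(c,e), marked(c,c)}
optimal plan length = 4; 4 > 1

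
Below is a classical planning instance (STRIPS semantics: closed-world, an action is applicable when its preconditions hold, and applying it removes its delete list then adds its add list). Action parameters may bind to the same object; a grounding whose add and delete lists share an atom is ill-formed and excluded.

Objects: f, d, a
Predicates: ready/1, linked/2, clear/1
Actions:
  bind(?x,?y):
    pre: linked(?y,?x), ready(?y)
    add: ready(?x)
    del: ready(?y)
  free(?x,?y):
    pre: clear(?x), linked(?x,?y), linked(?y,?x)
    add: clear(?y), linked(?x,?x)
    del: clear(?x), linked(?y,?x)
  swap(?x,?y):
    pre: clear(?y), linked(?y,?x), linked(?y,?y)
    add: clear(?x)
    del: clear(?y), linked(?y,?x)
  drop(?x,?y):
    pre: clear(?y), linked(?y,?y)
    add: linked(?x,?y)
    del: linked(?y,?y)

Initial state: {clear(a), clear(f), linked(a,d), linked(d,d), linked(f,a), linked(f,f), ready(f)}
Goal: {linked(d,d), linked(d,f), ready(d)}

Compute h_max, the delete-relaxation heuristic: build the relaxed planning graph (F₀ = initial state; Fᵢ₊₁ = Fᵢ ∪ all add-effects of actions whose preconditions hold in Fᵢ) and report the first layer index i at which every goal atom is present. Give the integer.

2

F0 = init (7 atoms)
F1 = F0 ∪ {linked(a,f), linked(d,f), ready(a)}  (10 atoms)
F2 = F1 ∪ {linked(a,a), ready(d)}  (12 atoms)
goal ⊆ F2  ⇒  h_max = 2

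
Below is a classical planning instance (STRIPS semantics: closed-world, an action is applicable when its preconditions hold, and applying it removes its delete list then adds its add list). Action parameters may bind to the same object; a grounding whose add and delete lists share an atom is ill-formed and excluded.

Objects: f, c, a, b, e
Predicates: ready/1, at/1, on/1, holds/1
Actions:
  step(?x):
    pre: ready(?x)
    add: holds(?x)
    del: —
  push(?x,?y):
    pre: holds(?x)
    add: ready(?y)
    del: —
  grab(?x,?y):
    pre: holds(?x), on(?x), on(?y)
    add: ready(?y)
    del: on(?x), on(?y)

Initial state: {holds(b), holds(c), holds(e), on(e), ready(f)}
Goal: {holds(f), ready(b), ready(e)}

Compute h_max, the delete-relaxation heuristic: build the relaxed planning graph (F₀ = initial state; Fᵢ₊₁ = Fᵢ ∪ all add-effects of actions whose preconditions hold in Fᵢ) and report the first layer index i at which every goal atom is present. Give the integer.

1

F0 = init (5 atoms)
F1 = F0 ∪ {holds(f), ready(a), ready(b), ready(c), ready(e)}  (10 atoms)
goal ⊆ F1  ⇒  h_max = 1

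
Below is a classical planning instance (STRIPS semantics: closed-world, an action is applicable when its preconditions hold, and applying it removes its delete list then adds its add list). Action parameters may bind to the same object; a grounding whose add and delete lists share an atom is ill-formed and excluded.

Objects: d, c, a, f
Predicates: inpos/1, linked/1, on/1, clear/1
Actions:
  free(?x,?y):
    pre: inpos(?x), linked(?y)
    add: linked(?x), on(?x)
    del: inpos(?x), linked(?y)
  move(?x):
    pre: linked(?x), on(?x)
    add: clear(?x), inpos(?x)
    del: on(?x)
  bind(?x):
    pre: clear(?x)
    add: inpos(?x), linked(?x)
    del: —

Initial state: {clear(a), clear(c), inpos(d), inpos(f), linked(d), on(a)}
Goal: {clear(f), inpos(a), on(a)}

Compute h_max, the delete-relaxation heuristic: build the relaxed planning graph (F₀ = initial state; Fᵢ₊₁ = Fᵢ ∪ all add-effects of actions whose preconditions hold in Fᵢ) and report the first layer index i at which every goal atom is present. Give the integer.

2

F0 = init (6 atoms)
F1 = F0 ∪ {inpos(a), inpos(c), linked(a), linked(c), linked(f), on(f)}  (12 atoms)
F2 = F1 ∪ {clear(f), on(c), on(d)}  (15 atoms)
goal ⊆ F2  ⇒  h_max = 2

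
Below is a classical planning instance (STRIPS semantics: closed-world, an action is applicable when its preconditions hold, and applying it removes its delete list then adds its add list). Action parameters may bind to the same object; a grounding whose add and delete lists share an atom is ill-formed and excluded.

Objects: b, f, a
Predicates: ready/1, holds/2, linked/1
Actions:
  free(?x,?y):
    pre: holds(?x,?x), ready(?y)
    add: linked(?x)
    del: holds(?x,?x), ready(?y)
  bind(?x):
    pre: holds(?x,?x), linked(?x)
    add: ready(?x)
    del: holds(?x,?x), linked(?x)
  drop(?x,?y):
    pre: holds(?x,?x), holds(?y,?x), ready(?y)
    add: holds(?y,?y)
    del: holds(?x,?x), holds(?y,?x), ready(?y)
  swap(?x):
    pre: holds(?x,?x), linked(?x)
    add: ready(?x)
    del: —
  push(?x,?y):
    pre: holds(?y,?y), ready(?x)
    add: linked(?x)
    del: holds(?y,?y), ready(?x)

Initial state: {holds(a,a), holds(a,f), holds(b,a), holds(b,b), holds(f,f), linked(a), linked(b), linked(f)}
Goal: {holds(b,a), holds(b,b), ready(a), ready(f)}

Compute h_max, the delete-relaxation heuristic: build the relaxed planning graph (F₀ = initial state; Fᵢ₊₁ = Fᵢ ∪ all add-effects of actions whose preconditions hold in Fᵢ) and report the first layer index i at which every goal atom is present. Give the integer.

1

F0 = init (8 atoms)
F1 = F0 ∪ {ready(a), ready(b), ready(f)}  (11 atoms)
goal ⊆ F1  ⇒  h_max = 1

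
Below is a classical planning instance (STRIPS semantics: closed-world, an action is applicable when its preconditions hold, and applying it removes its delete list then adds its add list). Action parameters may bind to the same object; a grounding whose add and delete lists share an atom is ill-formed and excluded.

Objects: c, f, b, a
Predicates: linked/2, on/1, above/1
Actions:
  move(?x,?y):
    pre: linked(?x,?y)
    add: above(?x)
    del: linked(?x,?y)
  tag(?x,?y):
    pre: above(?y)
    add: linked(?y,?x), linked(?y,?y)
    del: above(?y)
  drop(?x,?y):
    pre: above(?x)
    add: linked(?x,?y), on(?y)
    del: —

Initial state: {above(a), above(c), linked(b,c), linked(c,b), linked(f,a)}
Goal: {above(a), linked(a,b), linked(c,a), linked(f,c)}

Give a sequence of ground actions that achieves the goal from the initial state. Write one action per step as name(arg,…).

move(f,a); tag(c,f); tag(a,c); drop(a,b)

1. move(f,a)  →  {above(a), above(c), above(f), linked(b,c), linked(c,b)}
2. tag(c,f)  →  {above(a), above(c), linked(b,c), linked(c,b), linked(f,c), linked(f,f)}
3. tag(a,c)  →  {above(a), linked(b,c), linked(c,a), linked(c,b), linked(c,c), linked(f,c), linked(f,f)}
4. drop(a,b)  →  {above(a), linked(a,b), linked(b,c), linked(c,a), linked(c,b), linked(c,c), linked(f,c), linked(f,f), on(b)}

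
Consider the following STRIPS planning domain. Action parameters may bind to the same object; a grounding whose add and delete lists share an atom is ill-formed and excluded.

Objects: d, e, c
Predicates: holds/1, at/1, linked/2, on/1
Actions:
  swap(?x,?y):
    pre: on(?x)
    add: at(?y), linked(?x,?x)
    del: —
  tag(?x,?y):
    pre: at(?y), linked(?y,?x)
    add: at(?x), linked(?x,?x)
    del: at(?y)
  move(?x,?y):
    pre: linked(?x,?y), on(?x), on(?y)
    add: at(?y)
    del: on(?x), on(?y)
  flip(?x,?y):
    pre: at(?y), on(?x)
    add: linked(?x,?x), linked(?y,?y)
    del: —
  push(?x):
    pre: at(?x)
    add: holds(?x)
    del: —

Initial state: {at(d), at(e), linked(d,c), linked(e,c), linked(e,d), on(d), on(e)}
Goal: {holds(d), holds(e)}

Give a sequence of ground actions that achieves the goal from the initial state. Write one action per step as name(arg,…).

1. push(d)  →  {at(d), at(e), holds(d), linked(d,c), linked(e,c), linked(e,d), on(d), on(e)}
2. push(e)  →  {at(d), at(e), holds(d), holds(e), linked(d,c), linked(e,c), linked(e,d), on(d), on(e)}

push(d); push(e)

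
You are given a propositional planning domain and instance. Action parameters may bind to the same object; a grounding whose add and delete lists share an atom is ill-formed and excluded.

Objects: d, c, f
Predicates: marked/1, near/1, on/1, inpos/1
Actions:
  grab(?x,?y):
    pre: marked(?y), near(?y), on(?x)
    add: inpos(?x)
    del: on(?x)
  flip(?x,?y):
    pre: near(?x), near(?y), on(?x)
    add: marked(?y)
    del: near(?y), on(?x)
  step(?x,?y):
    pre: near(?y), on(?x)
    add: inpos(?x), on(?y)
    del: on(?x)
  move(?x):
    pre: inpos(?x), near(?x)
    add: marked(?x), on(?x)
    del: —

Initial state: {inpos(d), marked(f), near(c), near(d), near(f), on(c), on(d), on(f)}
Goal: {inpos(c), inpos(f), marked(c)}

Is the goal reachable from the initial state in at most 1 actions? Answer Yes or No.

No

1. grab(c,f)  →  {inpos(c), inpos(d), marked(f), near(c), near(d), near(f), on(d), on(f)}
2. grab(f,f)  →  {inpos(c), inpos(d), inpos(f), marked(f), near(c), near(d), near(f), on(d)}
3. flip(d,c)  →  {inpos(c), inpos(d), inpos(f), marked(c), marked(f), near(d), near(f)}
optimal plan length = 3; 3 > 1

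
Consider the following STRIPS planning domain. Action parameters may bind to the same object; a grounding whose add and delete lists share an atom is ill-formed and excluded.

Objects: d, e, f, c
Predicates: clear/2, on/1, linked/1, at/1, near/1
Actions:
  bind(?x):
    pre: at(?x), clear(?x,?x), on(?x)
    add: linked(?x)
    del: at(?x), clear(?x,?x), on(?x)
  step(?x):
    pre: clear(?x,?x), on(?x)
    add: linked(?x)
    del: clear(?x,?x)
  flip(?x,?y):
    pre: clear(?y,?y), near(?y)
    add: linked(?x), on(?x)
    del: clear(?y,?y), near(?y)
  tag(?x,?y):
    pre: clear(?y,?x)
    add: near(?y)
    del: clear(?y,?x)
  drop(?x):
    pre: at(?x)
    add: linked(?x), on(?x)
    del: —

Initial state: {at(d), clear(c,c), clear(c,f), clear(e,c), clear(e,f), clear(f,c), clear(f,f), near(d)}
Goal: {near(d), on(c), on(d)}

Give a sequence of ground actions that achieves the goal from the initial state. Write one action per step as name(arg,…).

tag(f,c); flip(c,c); drop(d)

1. tag(f,c)  →  {at(d), clear(c,c), clear(e,c), clear(e,f), clear(f,c), clear(f,f), near(c), near(d)}
2. flip(c,c)  →  {at(d), clear(e,c), clear(e,f), clear(f,c), clear(f,f), linked(c), near(d), on(c)}
3. drop(d)  →  {at(d), clear(e,c), clear(e,f), clear(f,c), clear(f,f), linked(c), linked(d), near(d), on(c), on(d)}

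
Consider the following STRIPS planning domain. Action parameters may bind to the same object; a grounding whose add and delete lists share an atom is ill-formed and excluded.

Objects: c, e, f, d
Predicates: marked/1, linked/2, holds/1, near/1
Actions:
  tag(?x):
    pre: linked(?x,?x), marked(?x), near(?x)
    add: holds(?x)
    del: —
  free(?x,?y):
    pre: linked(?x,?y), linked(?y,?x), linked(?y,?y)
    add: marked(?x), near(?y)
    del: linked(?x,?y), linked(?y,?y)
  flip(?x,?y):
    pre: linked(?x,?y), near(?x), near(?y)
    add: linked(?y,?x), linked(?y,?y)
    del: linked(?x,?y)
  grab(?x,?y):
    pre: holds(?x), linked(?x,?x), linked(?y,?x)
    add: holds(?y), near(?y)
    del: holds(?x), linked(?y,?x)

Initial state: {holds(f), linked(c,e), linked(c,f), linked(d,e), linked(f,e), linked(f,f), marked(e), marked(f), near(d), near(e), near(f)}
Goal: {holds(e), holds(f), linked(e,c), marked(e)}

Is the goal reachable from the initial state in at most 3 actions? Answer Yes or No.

1. grab(f,c)  →  {holds(c), linked(c,e), linked(d,e), linked(f,e), linked(f,f), marked(e), marked(f), near(c), near(d), near(e), near(f)}
2. tag(f)  →  {holds(c), holds(f), linked(c,e), linked(d,e), linked(f,e), linked(f,f), marked(e), marked(f), near(c), near(d), near(e), near(f)}
3. flip(c,e)  →  {holds(c), holds(f), linked(d,e), linked(e,c), linked(e,e), linked(f,e), linked(f,f), marked(e), marked(f), near(c), near(d), near(e), near(f)}
4. tag(e)  →  {holds(c), holds(e), holds(f), linked(d,e), linked(e,c), linked(e,e), linked(f,e), linked(f,f), marked(e), marked(f), near(c), near(d), near(e), near(f)}
optimal plan length = 4; 4 > 3

No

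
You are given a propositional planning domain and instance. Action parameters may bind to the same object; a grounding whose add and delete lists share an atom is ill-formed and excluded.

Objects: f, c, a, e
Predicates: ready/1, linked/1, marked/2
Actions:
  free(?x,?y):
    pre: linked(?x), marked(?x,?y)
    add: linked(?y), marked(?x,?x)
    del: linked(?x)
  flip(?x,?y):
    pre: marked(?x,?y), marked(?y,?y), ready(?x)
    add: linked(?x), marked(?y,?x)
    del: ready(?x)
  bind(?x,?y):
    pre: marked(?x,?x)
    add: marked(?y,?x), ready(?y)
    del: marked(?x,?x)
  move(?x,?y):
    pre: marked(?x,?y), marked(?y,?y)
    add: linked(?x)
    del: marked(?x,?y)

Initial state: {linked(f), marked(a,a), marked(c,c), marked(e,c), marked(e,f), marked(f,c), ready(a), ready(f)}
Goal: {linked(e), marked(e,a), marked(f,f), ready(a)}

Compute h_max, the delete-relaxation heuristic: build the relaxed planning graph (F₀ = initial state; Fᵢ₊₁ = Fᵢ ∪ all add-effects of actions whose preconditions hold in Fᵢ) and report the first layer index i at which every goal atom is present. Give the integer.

1

F0 = init (8 atoms)
F1 = F0 ∪ {linked(a), linked(c), linked(e), marked(a,c), marked(c,a), marked(c,f), marked(e,a), marked(f,a), marked(f,f), ready(c), ready(e)}  (19 atoms)
goal ⊆ F1  ⇒  h_max = 1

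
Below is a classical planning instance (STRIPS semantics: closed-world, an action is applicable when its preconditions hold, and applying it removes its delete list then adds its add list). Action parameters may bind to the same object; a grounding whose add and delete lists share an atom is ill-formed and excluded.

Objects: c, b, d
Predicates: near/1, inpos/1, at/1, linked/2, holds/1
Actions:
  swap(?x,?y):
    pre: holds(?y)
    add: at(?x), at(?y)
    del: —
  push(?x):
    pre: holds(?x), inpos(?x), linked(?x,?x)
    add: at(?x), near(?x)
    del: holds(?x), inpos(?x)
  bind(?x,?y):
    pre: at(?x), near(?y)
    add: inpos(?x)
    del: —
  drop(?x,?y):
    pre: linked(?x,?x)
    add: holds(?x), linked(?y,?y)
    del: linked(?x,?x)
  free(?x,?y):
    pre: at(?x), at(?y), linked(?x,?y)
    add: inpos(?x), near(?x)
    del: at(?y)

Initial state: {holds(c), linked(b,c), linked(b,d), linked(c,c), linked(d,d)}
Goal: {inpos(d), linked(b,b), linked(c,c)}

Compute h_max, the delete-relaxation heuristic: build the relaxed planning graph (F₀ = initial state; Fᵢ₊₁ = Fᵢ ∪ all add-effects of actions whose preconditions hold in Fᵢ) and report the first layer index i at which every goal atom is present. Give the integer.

2

F0 = init (5 atoms)
F1 = F0 ∪ {at(b), at(c), at(d), holds(d), linked(b,b)}  (10 atoms)
F2 = F1 ∪ {holds(b), inpos(b), inpos(c), inpos(d), near(b), near(c), near(d)}  (17 atoms)
goal ⊆ F2  ⇒  h_max = 2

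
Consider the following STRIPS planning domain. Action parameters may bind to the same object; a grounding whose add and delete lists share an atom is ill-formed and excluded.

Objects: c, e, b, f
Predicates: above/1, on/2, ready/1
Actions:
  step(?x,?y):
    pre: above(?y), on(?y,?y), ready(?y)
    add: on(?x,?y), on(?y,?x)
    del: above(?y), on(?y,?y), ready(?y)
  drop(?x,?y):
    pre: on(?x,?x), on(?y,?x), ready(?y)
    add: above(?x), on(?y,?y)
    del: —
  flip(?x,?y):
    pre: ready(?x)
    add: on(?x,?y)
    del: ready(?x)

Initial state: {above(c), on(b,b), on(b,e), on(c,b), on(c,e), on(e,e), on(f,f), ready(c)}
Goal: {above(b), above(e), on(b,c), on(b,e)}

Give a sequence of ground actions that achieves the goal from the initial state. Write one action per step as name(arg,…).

drop(e,c); drop(b,c); step(b,c)

1. drop(e,c)  →  {above(c), above(e), on(b,b), on(b,e), on(c,b), on(c,c), on(c,e), on(e,e), on(f,f), ready(c)}
2. drop(b,c)  →  {above(b), above(c), above(e), on(b,b), on(b,e), on(c,b), on(c,c), on(c,e), on(e,e), on(f,f), ready(c)}
3. step(b,c)  →  {above(b), above(e), on(b,b), on(b,c), on(b,e), on(c,b), on(c,e), on(e,e), on(f,f)}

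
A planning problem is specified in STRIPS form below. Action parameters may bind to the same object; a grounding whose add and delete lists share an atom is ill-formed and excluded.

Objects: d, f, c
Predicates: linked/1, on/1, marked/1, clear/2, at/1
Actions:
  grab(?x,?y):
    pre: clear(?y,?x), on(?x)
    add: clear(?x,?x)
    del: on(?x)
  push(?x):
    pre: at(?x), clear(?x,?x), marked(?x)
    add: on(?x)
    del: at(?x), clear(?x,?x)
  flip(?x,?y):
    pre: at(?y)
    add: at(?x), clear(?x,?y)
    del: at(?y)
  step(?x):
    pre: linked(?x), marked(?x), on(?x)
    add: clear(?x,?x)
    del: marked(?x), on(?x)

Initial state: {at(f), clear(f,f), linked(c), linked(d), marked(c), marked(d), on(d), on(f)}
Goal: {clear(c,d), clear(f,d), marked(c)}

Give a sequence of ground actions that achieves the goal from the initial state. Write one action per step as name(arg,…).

flip(d,f); flip(f,d); flip(d,f); flip(c,d)

1. flip(d,f)  →  {at(d), clear(d,f), clear(f,f), linked(c), linked(d), marked(c), marked(d), on(d), on(f)}
2. flip(f,d)  →  {at(f), clear(d,f), clear(f,d), clear(f,f), linked(c), linked(d), marked(c), marked(d), on(d), on(f)}
3. flip(d,f)  →  {at(d), clear(d,f), clear(f,d), clear(f,f), linked(c), linked(d), marked(c), marked(d), on(d), on(f)}
4. flip(c,d)  →  {at(c), clear(c,d), clear(d,f), clear(f,d), clear(f,f), linked(c), linked(d), marked(c), marked(d), on(d), on(f)}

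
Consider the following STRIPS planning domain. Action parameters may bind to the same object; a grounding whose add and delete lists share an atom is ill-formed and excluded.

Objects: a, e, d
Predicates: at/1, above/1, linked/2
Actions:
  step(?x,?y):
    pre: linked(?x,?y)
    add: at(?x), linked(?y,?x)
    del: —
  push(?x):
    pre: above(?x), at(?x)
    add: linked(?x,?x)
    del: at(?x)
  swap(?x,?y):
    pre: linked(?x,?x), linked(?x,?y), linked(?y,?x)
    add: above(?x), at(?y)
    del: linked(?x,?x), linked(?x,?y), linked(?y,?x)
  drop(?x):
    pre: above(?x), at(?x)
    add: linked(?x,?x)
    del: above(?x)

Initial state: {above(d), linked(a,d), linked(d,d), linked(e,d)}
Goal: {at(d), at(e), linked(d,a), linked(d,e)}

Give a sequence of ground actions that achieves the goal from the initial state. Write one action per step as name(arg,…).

step(a,d); step(e,d); step(d,a)

1. step(a,d)  →  {above(d), at(a), linked(a,d), linked(d,a), linked(d,d), linked(e,d)}
2. step(e,d)  →  {above(d), at(a), at(e), linked(a,d), linked(d,a), linked(d,d), linked(d,e), linked(e,d)}
3. step(d,a)  →  {above(d), at(a), at(d), at(e), linked(a,d), linked(d,a), linked(d,d), linked(d,e), linked(e,d)}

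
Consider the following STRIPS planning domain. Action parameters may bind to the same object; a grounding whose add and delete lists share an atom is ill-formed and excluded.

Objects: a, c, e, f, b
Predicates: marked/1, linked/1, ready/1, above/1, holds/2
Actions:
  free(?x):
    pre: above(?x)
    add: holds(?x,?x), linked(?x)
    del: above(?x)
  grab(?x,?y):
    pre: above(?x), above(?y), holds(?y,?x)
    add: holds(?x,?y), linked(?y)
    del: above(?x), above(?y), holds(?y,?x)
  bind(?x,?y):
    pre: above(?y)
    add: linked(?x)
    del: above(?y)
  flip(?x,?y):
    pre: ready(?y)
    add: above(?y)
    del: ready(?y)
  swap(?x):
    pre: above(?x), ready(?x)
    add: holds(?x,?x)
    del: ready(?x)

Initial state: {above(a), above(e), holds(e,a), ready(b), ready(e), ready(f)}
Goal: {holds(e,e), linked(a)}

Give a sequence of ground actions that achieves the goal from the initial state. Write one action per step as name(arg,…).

1. free(a)  →  {above(e), holds(a,a), holds(e,a), linked(a), ready(b), ready(e), ready(f)}
2. free(e)  →  {holds(a,a), holds(e,a), holds(e,e), linked(a), linked(e), ready(b), ready(e), ready(f)}

free(a); free(e)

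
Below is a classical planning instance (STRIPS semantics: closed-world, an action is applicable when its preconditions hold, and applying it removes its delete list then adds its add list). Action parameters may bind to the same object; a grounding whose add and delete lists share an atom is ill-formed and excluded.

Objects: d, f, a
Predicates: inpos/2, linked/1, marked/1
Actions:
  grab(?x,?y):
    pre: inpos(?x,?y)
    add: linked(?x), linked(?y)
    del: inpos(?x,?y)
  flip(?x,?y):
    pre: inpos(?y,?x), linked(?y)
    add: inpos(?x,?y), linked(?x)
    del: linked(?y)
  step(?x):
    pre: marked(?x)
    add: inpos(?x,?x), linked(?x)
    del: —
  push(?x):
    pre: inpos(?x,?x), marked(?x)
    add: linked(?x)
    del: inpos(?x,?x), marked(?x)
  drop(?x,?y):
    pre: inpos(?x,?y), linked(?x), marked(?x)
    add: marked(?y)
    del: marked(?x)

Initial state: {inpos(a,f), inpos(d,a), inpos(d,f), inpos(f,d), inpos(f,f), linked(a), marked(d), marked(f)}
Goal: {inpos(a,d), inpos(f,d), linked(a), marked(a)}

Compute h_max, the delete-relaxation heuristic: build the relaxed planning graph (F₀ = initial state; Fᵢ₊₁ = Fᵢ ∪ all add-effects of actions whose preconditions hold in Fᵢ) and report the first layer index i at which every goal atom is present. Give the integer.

F0 = init (8 atoms)
F1 = F0 ∪ {inpos(d,d), inpos(f,a), linked(d), linked(f)}  (12 atoms)
F2 = F1 ∪ {inpos(a,d), marked(a)}  (14 atoms)
goal ⊆ F2  ⇒  h_max = 2

2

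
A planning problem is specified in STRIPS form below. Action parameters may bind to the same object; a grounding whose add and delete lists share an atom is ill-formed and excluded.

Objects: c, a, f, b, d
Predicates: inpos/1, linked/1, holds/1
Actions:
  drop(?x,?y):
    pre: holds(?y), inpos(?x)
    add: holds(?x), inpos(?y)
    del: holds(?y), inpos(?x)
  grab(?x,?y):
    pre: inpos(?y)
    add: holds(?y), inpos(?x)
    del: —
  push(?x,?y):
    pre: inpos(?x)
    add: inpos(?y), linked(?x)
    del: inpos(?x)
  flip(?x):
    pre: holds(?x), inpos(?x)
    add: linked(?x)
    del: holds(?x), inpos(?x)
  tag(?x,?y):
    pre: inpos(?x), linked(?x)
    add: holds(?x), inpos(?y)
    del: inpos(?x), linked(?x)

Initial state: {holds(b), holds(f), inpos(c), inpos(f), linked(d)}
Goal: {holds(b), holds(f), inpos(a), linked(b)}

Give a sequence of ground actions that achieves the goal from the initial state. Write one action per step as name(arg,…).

grab(b,c); push(b,a)

1. grab(b,c)  →  {holds(b), holds(c), holds(f), inpos(b), inpos(c), inpos(f), linked(d)}
2. push(b,a)  →  {holds(b), holds(c), holds(f), inpos(a), inpos(c), inpos(f), linked(b), linked(d)}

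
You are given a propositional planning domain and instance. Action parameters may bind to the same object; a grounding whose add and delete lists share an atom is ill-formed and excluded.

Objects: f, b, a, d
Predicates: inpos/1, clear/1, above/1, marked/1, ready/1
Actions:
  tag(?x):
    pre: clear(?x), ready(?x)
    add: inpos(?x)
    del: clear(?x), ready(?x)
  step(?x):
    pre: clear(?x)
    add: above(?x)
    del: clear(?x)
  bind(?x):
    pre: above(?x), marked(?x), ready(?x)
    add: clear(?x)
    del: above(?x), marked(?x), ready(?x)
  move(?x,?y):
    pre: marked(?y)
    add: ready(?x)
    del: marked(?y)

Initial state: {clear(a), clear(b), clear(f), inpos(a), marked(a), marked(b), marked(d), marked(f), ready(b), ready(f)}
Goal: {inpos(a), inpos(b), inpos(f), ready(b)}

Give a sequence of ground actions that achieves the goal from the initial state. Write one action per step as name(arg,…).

1. tag(f)  →  {clear(a), clear(b), inpos(a), inpos(f), marked(a), marked(b), marked(d), marked(f), ready(b)}
2. tag(b)  →  {clear(a), inpos(a), inpos(b), inpos(f), marked(a), marked(b), marked(d), marked(f)}
3. move(b,f)  →  {clear(a), inpos(a), inpos(b), inpos(f), marked(a), marked(b), marked(d), ready(b)}

tag(f); tag(b); move(b,f)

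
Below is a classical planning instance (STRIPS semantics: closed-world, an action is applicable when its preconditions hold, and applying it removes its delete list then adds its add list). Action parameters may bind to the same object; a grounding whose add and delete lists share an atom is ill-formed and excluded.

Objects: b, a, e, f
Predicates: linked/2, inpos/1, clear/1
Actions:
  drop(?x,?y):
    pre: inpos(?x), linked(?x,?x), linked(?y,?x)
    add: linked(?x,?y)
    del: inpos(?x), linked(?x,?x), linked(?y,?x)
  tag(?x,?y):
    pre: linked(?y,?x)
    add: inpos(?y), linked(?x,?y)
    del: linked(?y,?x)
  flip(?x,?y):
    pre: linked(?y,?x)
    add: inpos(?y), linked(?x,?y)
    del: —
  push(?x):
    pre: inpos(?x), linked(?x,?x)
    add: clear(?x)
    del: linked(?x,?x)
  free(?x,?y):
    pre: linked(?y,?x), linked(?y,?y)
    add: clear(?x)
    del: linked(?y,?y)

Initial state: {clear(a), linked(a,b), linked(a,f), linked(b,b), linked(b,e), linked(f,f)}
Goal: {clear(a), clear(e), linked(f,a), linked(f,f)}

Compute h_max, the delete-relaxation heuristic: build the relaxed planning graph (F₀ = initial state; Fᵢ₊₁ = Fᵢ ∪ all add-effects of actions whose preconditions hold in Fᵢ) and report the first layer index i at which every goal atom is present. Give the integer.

F0 = init (6 atoms)
F1 = F0 ∪ {clear(b), clear(e), clear(f), inpos(a), inpos(b), inpos(f), linked(b,a), linked(e,b), linked(f,a)}  (15 atoms)
goal ⊆ F1  ⇒  h_max = 1

1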